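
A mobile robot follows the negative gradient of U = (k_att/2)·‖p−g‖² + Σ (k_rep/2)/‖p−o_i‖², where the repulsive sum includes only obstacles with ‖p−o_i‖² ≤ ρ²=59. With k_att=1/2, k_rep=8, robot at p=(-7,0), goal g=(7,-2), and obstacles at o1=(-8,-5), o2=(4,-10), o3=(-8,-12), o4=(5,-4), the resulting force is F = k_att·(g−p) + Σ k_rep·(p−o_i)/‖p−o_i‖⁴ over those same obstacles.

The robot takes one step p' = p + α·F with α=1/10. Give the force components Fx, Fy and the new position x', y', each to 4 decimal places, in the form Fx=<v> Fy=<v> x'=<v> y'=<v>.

F_att = 1/2·(g−p) = 1/2·(14,-2) = (7.0000,-1.0000)
o1: d²=26 ≤ ρ²=59; F_rep = 8·(1,5)/26² = (0.0118,0.0592)
o2: d²=221 > ρ²=59 → inactive
o3: d²=145 > ρ²=59 → inactive
o4: d²=160 > ρ²=59 → inactive
F = F_att + ΣF_rep = (7.0118,-0.9408)
p' = p + 1/10·F = (-6.2988,-0.0941)

Fx=7.0118 Fy=-0.9408 x'=-6.2988 y'=-0.0941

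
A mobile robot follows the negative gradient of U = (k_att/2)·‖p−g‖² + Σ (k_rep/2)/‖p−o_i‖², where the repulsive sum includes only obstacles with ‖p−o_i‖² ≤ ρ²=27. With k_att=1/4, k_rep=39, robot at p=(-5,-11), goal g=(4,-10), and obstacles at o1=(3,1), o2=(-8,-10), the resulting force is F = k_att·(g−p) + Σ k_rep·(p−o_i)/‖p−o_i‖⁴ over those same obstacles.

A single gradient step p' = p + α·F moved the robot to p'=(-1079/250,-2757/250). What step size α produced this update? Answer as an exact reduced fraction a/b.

F_att = 1/4·(g−p) = 1/4·(9,1) = (2.2500,0.2500)
o1: d²=208 > ρ²=27 → inactive
o2: d²=10 ≤ ρ²=27; F_rep = 39·(3,-1)/10² = (1.1700,-0.3900)
F = F_att + ΣF_rep = (3.4200,-0.1400)
Δp = p'−p = (0.6840,-0.0280); α = Δx/Fx = (171/250) / (171/50) = 1/5
check: Δy/Fy = (-7/250) / (-7/50) = 1/5 ✓

α = 1/5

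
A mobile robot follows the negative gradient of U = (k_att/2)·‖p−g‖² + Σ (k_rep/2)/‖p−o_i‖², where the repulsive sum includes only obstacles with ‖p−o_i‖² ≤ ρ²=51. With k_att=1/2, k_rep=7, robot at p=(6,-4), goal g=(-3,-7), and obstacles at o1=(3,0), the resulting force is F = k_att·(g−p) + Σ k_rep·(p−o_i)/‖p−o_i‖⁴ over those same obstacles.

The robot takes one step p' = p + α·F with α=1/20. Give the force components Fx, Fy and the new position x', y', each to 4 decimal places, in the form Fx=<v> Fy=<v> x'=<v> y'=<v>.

Fx=-4.4664 Fy=-1.5448 x'=5.7767 y'=-4.0772

F_att = 1/2·(g−p) = 1/2·(-9,-3) = (-4.5000,-1.5000)
o1: d²=25 ≤ ρ²=51; F_rep = 7·(3,-4)/25² = (0.0336,-0.0448)
F = F_att + ΣF_rep = (-4.4664,-1.5448)
p' = p + 1/20·F = (5.7767,-4.0772)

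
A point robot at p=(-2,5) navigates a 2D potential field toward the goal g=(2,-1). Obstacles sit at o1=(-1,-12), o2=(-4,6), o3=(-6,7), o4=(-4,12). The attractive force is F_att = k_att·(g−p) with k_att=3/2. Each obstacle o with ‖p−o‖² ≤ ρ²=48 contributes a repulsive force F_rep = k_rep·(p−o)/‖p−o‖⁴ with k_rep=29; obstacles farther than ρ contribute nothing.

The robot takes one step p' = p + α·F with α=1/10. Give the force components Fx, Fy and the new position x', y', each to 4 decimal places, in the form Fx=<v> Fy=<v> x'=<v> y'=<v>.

Fx=8.6100 Fy=-10.3050 x'=-1.1390 y'=3.9695

F_att = 3/2·(g−p) = 3/2·(4,-6) = (6.0000,-9.0000)
o1: d²=290 > ρ²=48 → inactive
o2: d²=5 ≤ ρ²=48; F_rep = 29·(2,-1)/5² = (2.3200,-1.1600)
o3: d²=20 ≤ ρ²=48; F_rep = 29·(4,-2)/20² = (0.2900,-0.1450)
o4: d²=53 > ρ²=48 → inactive
F = F_att + ΣF_rep = (8.6100,-10.3050)
p' = p + 1/10·F = (-1.1390,3.9695)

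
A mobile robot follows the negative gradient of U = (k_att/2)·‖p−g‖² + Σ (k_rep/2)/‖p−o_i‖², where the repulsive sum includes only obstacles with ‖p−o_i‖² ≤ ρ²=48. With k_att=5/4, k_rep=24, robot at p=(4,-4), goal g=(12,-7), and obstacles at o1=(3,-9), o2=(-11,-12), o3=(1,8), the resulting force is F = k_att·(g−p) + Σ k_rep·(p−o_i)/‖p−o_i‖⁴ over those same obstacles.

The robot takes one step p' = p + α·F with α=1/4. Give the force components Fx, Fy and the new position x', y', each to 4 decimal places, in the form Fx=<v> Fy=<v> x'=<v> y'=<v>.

F_att = 5/4·(g−p) = 5/4·(8,-3) = (10.0000,-3.7500)
o1: d²=26 ≤ ρ²=48; F_rep = 24·(1,5)/26² = (0.0355,0.1775)
o2: d²=289 > ρ²=48 → inactive
o3: d²=153 > ρ²=48 → inactive
F = F_att + ΣF_rep = (10.0355,-3.5725)
p' = p + 1/4·F = (6.5089,-4.8931)

Fx=10.0355 Fy=-3.5725 x'=6.5089 y'=-4.8931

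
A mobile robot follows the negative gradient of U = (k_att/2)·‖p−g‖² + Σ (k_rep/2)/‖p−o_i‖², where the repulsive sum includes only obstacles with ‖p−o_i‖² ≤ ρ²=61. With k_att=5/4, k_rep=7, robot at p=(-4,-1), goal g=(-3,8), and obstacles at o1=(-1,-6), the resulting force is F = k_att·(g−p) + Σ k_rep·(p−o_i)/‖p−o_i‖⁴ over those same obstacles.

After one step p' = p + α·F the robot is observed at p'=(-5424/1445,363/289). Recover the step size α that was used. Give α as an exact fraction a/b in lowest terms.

F_att = 5/4·(g−p) = 5/4·(1,9) = (1.2500,11.2500)
o1: d²=34 ≤ ρ²=61; F_rep = 7·(-3,5)/34² = (-0.0182,0.0303)
F = F_att + ΣF_rep = (1.2318,11.2803)
Δp = p'−p = (0.2464,2.2561); α = Δx/Fx = (356/1445) / (356/289) = 1/5
check: Δy/Fy = (652/289) / (3260/289) = 1/5 ✓

α = 1/5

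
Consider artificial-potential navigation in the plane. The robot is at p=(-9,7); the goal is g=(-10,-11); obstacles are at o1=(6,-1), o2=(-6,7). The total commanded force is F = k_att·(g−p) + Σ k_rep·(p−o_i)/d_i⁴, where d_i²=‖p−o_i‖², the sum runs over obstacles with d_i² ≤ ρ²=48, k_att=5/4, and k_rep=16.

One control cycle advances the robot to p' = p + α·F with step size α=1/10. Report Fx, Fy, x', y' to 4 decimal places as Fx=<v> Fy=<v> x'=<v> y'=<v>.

Fx=-1.8426 Fy=-22.5000 x'=-9.1843 y'=4.7500

F_att = 5/4·(g−p) = 5/4·(-1,-18) = (-1.2500,-22.5000)
o1: d²=289 > ρ²=48 → inactive
o2: d²=9 ≤ ρ²=48; F_rep = 16·(-3,0)/9² = (-0.5926,0.0000)
F = F_att + ΣF_rep = (-1.8426,-22.5000)
p' = p + 1/10·F = (-9.1843,4.7500)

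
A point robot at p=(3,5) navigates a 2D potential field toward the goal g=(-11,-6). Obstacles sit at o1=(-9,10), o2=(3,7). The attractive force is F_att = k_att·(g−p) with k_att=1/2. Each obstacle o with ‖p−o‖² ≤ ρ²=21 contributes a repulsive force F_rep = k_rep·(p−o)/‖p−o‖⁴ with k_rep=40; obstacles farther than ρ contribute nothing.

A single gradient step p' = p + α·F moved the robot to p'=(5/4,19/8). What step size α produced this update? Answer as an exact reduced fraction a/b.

F_att = 1/2·(g−p) = 1/2·(-14,-11) = (-7.0000,-5.5000)
o1: d²=169 > ρ²=21 → inactive
o2: d²=4 ≤ ρ²=21; F_rep = 40·(0,-2)/4² = (0.0000,-5.0000)
F = F_att + ΣF_rep = (-7.0000,-10.5000)
Δp = p'−p = (-1.7500,-2.6250); α = Δx/Fx = (-7/4) / (-7) = 1/4
check: Δy/Fy = (-21/8) / (-21/2) = 1/4 ✓

α = 1/4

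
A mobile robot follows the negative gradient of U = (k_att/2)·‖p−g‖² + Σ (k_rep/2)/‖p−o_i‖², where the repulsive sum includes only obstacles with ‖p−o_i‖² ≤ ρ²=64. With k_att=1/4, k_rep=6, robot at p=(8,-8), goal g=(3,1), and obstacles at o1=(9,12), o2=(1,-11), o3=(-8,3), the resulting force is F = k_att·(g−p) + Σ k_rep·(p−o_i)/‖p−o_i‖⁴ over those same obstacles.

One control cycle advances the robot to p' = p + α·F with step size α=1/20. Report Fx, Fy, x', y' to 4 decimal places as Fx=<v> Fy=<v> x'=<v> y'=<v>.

F_att = 1/4·(g−p) = 1/4·(-5,9) = (-1.2500,2.2500)
o1: d²=401 > ρ²=64 → inactive
o2: d²=58 ≤ ρ²=64; F_rep = 6·(7,3)/58² = (0.0125,0.0054)
o3: d²=377 > ρ²=64 → inactive
F = F_att + ΣF_rep = (-1.2375,2.2554)
p' = p + 1/20·F = (7.9381,-7.8872)

Fx=-1.2375 Fy=2.2554 x'=7.9381 y'=-7.8872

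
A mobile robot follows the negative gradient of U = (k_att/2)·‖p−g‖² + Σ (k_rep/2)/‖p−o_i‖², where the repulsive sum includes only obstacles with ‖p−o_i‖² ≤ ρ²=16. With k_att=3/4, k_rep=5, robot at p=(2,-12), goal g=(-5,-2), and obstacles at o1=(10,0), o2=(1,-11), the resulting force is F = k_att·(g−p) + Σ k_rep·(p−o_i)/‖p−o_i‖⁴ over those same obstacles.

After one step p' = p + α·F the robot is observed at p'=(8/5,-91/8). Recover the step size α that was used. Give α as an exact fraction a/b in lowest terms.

F_att = 3/4·(g−p) = 3/4·(-7,10) = (-5.2500,7.5000)
o1: d²=208 > ρ²=16 → inactive
o2: d²=2 ≤ ρ²=16; F_rep = 5·(1,-1)/2² = (1.2500,-1.2500)
F = F_att + ΣF_rep = (-4.0000,6.2500)
Δp = p'−p = (-0.4000,0.6250); α = Δx/Fx = (-2/5) / (-4) = 1/10
check: Δy/Fy = (5/8) / (25/4) = 1/10 ✓

α = 1/10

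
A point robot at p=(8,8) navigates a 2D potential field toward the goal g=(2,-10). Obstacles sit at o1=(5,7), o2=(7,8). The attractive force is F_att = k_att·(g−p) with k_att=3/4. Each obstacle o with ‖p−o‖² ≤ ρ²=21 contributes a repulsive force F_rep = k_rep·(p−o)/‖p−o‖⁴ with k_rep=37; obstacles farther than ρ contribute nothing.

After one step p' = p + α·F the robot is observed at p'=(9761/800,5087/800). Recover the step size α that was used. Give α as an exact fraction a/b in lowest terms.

F_att = 3/4·(g−p) = 3/4·(-6,-18) = (-4.5000,-13.5000)
o1: d²=10 ≤ ρ²=21; F_rep = 37·(3,1)/10² = (1.1100,0.3700)
o2: d²=1 ≤ ρ²=21; F_rep = 37·(1,0)/1² = (37.0000,0.0000)
F = F_att + ΣF_rep = (33.6100,-13.1300)
Δp = p'−p = (4.2012,-1.6413); α = Δx/Fx = (3361/800) / (3361/100) = 1/8
check: Δy/Fy = (-1313/800) / (-1313/100) = 1/8 ✓

α = 1/8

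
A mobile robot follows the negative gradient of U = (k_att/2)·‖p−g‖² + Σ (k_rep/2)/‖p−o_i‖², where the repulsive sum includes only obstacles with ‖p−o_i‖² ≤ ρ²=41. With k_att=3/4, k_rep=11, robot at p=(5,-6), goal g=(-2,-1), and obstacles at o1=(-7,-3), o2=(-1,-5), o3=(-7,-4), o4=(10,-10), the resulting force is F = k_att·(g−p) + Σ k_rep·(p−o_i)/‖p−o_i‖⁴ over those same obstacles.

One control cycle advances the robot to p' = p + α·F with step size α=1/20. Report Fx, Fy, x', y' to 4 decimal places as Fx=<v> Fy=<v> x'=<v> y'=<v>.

F_att = 3/4·(g−p) = 3/4·(-7,5) = (-5.2500,3.7500)
o1: d²=153 > ρ²=41 → inactive
o2: d²=37 ≤ ρ²=41; F_rep = 11·(6,-1)/37² = (0.0482,-0.0080)
o3: d²=148 > ρ²=41 → inactive
o4: d²=41 ≤ ρ²=41; F_rep = 11·(-5,4)/41² = (-0.0327,0.0262)
F = F_att + ΣF_rep = (-5.2345,3.7681)
p' = p + 1/20·F = (4.7383,-5.8116)

Fx=-5.2345 Fy=3.7681 x'=4.7383 y'=-5.8116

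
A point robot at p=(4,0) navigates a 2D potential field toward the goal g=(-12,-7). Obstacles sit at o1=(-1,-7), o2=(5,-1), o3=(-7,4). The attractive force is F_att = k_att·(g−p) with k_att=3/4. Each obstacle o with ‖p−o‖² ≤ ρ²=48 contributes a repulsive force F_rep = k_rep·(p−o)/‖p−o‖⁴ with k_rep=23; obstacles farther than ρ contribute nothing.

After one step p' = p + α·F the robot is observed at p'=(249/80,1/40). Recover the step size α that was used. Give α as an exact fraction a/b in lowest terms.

F_att = 3/4·(g−p) = 3/4·(-16,-7) = (-12.0000,-5.2500)
o1: d²=74 > ρ²=48 → inactive
o2: d²=2 ≤ ρ²=48; F_rep = 23·(-1,1)/2² = (-5.7500,5.7500)
o3: d²=137 > ρ²=48 → inactive
F = F_att + ΣF_rep = (-17.7500,0.5000)
Δp = p'−p = (-0.8875,0.0250); α = Δx/Fx = (-71/80) / (-71/4) = 1/20
check: Δy/Fy = (1/40) / (1/2) = 1/20 ✓

α = 1/20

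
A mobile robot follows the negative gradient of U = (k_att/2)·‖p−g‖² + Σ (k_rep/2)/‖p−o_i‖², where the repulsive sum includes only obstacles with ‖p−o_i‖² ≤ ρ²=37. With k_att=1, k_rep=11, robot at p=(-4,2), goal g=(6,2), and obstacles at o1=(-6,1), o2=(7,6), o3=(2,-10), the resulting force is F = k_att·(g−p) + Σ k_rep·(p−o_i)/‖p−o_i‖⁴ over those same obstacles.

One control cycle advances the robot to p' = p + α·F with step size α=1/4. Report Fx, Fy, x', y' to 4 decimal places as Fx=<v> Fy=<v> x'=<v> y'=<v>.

F_att = 1·(g−p) = 1·(10,0) = (10.0000,0.0000)
o1: d²=5 ≤ ρ²=37; F_rep = 11·(2,1)/5² = (0.8800,0.4400)
o2: d²=137 > ρ²=37 → inactive
o3: d²=180 > ρ²=37 → inactive
F = F_att + ΣF_rep = (10.8800,0.4400)
p' = p + 1/4·F = (-1.2800,2.1100)

Fx=10.8800 Fy=0.4400 x'=-1.2800 y'=2.1100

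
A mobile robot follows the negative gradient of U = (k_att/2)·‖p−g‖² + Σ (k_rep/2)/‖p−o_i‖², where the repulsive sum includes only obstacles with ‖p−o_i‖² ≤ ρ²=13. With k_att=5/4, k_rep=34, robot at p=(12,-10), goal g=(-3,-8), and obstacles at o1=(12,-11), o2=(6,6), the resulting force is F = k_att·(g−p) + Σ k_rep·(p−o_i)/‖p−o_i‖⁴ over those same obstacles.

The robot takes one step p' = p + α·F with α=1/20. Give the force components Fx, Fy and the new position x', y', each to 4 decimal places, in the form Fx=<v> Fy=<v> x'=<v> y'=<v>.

F_att = 5/4·(g−p) = 5/4·(-15,2) = (-18.7500,2.5000)
o1: d²=1 ≤ ρ²=13; F_rep = 34·(0,1)/1² = (0.0000,34.0000)
o2: d²=292 > ρ²=13 → inactive
F = F_att + ΣF_rep = (-18.7500,36.5000)
p' = p + 1/20·F = (11.0625,-8.1750)

Fx=-18.7500 Fy=36.5000 x'=11.0625 y'=-8.1750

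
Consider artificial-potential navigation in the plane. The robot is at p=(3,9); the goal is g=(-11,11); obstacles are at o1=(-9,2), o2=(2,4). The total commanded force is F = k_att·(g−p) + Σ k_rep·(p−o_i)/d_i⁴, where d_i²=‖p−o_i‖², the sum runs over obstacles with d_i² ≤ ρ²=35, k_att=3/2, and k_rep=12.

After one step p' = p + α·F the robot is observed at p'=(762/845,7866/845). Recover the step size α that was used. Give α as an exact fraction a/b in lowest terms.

F_att = 3/2·(g−p) = 3/2·(-14,2) = (-21.0000,3.0000)
o1: d²=193 > ρ²=35 → inactive
o2: d²=26 ≤ ρ²=35; F_rep = 12·(1,5)/26² = (0.0178,0.0888)
F = F_att + ΣF_rep = (-20.9822,3.0888)
Δp = p'−p = (-2.0982,0.3089); α = Δx/Fx = (-1773/845) / (-3546/169) = 1/10
check: Δy/Fy = (261/845) / (522/169) = 1/10 ✓

α = 1/10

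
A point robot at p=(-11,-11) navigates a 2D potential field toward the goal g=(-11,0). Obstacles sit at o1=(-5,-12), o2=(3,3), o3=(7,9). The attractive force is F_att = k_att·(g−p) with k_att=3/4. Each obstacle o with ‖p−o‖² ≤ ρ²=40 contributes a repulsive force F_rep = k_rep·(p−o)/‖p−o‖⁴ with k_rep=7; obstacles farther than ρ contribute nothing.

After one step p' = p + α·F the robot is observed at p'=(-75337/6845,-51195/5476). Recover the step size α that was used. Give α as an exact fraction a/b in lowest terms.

F_att = 3/4·(g−p) = 3/4·(0,11) = (0.0000,8.2500)
o1: d²=37 ≤ ρ²=40; F_rep = 7·(-6,1)/37² = (-0.0307,0.0051)
o2: d²=392 > ρ²=40 → inactive
o3: d²=724 > ρ²=40 → inactive
F = F_att + ΣF_rep = (-0.0307,8.2551)
Δp = p'−p = (-0.0061,1.6510); α = Δx/Fx = (-42/6845) / (-42/1369) = 1/5
check: Δy/Fy = (9041/5476) / (45205/5476) = 1/5 ✓

α = 1/5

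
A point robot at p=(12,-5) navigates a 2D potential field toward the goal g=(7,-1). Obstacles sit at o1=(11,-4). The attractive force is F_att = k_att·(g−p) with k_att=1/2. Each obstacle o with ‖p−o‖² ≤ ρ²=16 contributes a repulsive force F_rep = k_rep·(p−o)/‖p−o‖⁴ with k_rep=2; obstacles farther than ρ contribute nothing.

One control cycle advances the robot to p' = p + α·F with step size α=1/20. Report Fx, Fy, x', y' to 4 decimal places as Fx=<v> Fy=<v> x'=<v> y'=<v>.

Fx=-2.0000 Fy=1.5000 x'=11.9000 y'=-4.9250

F_att = 1/2·(g−p) = 1/2·(-5,4) = (-2.5000,2.0000)
o1: d²=2 ≤ ρ²=16; F_rep = 2·(1,-1)/2² = (0.5000,-0.5000)
F = F_att + ΣF_rep = (-2.0000,1.5000)
p' = p + 1/20·F = (11.9000,-4.9250)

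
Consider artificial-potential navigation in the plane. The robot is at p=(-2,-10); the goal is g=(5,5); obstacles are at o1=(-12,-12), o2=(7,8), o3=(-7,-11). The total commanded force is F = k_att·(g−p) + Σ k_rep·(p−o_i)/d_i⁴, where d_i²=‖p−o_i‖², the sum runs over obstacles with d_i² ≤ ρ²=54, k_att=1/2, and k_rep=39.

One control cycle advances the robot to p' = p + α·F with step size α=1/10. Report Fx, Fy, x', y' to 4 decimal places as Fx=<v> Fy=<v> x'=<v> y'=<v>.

Fx=3.7885 Fy=7.5577 x'=-1.6212 y'=-9.2442

F_att = 1/2·(g−p) = 1/2·(7,15) = (3.5000,7.5000)
o1: d²=104 > ρ²=54 → inactive
o2: d²=405 > ρ²=54 → inactive
o3: d²=26 ≤ ρ²=54; F_rep = 39·(5,1)/26² = (0.2885,0.0577)
F = F_att + ΣF_rep = (3.7885,7.5577)
p' = p + 1/10·F = (-1.6212,-9.2442)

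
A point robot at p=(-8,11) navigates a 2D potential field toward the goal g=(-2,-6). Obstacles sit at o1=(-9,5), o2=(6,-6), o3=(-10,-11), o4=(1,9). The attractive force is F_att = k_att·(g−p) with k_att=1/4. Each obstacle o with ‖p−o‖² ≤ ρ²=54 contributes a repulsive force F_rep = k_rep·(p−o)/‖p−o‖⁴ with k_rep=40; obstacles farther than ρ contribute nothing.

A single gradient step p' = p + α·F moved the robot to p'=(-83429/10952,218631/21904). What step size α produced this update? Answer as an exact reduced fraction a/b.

α = 1/4

F_att = 1/4·(g−p) = 1/4·(6,-17) = (1.5000,-4.2500)
o1: d²=37 ≤ ρ²=54; F_rep = 40·(1,6)/37² = (0.0292,0.1753)
o2: d²=485 > ρ²=54 → inactive
o3: d²=488 > ρ²=54 → inactive
o4: d²=85 > ρ²=54 → inactive
F = F_att + ΣF_rep = (1.5292,-4.0747)
Δp = p'−p = (0.3823,-1.0187); α = Δx/Fx = (4187/10952) / (4187/2738) = 1/4
check: Δy/Fy = (-22313/21904) / (-22313/5476) = 1/4 ✓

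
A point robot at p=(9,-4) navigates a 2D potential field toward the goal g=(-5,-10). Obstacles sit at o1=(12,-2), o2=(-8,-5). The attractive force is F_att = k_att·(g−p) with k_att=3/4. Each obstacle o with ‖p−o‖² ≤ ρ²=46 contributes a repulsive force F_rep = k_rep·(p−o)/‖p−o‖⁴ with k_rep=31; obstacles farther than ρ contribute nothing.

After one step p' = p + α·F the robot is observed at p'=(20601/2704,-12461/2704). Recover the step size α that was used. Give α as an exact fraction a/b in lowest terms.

F_att = 3/4·(g−p) = 3/4·(-14,-6) = (-10.5000,-4.5000)
o1: d²=13 ≤ ρ²=46; F_rep = 31·(-3,-2)/13² = (-0.5503,-0.3669)
o2: d²=290 > ρ²=46 → inactive
F = F_att + ΣF_rep = (-11.0503,-4.8669)
Δp = p'−p = (-1.3813,-0.6084); α = Δx/Fx = (-3735/2704) / (-3735/338) = 1/8
check: Δy/Fy = (-1645/2704) / (-1645/338) = 1/8 ✓

α = 1/8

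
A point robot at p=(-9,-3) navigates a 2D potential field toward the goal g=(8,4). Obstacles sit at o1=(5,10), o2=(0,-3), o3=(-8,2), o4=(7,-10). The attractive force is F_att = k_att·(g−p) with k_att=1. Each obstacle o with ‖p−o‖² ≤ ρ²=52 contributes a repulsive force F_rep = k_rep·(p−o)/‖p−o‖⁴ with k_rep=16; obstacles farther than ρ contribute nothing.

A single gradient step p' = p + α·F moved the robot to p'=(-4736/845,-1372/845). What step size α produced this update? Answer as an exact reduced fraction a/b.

F_att = 1·(g−p) = 1·(17,7) = (17.0000,7.0000)
o1: d²=365 > ρ²=52 → inactive
o2: d²=81 > ρ²=52 → inactive
o3: d²=26 ≤ ρ²=52; F_rep = 16·(-1,-5)/26² = (-0.0237,-0.1183)
o4: d²=305 > ρ²=52 → inactive
F = F_att + ΣF_rep = (16.9763,6.8817)
Δp = p'−p = (3.3953,1.3763); α = Δx/Fx = (2869/845) / (2869/169) = 1/5
check: Δy/Fy = (1163/845) / (1163/169) = 1/5 ✓

α = 1/5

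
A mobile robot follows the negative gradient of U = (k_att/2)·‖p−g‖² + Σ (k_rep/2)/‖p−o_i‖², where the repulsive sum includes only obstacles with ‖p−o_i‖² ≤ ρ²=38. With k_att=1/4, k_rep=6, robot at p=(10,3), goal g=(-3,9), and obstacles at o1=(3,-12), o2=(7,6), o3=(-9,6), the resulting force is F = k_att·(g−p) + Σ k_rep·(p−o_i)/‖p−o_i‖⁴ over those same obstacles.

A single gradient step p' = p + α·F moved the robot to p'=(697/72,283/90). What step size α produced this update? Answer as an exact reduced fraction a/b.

F_att = 1/4·(g−p) = 1/4·(-13,6) = (-3.2500,1.5000)
o1: d²=274 > ρ²=38 → inactive
o2: d²=18 ≤ ρ²=38; F_rep = 6·(3,-3)/18² = (0.0556,-0.0556)
o3: d²=370 > ρ²=38 → inactive
F = F_att + ΣF_rep = (-3.1944,1.4444)
Δp = p'−p = (-0.3194,0.1444); α = Δx/Fx = (-23/72) / (-115/36) = 1/10
check: Δy/Fy = (13/90) / (13/9) = 1/10 ✓

α = 1/10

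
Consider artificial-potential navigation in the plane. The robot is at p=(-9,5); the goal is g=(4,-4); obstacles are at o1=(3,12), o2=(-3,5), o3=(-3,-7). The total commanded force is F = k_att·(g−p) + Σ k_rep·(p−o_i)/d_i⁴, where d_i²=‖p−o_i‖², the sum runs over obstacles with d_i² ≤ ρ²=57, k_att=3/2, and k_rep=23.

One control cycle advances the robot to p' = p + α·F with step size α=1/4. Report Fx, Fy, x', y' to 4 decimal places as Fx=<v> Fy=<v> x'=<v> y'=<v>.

Fx=19.3935 Fy=-13.5000 x'=-4.1516 y'=1.6250

F_att = 3/2·(g−p) = 3/2·(13,-9) = (19.5000,-13.5000)
o1: d²=193 > ρ²=57 → inactive
o2: d²=36 ≤ ρ²=57; F_rep = 23·(-6,0)/36² = (-0.1065,0.0000)
o3: d²=180 > ρ²=57 → inactive
F = F_att + ΣF_rep = (19.3935,-13.5000)
p' = p + 1/4·F = (-4.1516,1.6250)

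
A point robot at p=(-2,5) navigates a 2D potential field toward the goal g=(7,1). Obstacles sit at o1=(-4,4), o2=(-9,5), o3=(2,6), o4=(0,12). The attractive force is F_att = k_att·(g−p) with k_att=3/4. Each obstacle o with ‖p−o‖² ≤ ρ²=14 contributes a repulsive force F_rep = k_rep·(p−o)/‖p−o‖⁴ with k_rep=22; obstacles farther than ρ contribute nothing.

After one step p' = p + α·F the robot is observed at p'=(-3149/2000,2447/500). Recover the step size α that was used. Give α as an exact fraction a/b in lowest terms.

F_att = 3/4·(g−p) = 3/4·(9,-4) = (6.7500,-3.0000)
o1: d²=5 ≤ ρ²=14; F_rep = 22·(2,1)/5² = (1.7600,0.8800)
o2: d²=49 > ρ²=14 → inactive
o3: d²=17 > ρ²=14 → inactive
o4: d²=53 > ρ²=14 → inactive
F = F_att + ΣF_rep = (8.5100,-2.1200)
Δp = p'−p = (0.4255,-0.1060); α = Δx/Fx = (851/2000) / (851/100) = 1/20
check: Δy/Fy = (-53/500) / (-53/25) = 1/20 ✓

α = 1/20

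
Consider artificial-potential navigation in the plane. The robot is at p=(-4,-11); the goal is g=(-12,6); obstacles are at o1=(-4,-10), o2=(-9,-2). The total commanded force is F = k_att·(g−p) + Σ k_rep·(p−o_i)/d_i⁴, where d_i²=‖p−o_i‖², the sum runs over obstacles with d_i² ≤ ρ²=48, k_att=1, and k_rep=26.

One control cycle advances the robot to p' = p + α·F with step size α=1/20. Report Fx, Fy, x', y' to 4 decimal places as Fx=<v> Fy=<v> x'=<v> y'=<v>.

Fx=-8.0000 Fy=-9.0000 x'=-4.4000 y'=-11.4500

F_att = 1·(g−p) = 1·(-8,17) = (-8.0000,17.0000)
o1: d²=1 ≤ ρ²=48; F_rep = 26·(0,-1)/1² = (0.0000,-26.0000)
o2: d²=106 > ρ²=48 → inactive
F = F_att + ΣF_rep = (-8.0000,-9.0000)
p' = p + 1/20·F = (-4.4000,-11.4500)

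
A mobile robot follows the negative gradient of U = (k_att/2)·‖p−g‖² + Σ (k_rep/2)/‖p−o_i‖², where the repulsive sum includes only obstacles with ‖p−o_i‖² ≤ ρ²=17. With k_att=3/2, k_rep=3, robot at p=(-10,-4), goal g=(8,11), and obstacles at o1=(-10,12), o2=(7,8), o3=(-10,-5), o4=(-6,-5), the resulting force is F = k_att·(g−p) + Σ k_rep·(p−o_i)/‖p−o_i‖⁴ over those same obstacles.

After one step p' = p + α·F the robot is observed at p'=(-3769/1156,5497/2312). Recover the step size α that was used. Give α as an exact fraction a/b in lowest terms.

F_att = 3/2·(g−p) = 3/2·(18,15) = (27.0000,22.5000)
o1: d²=256 > ρ²=17 → inactive
o2: d²=433 > ρ²=17 → inactive
o3: d²=1 ≤ ρ²=17; F_rep = 3·(0,1)/1² = (0.0000,3.0000)
o4: d²=17 ≤ ρ²=17; F_rep = 3·(-4,1)/17² = (-0.0415,0.0104)
F = F_att + ΣF_rep = (26.9585,25.5104)
Δp = p'−p = (6.7396,6.3776); α = Δx/Fx = (7791/1156) / (7791/289) = 1/4
check: Δy/Fy = (14745/2312) / (14745/578) = 1/4 ✓

α = 1/4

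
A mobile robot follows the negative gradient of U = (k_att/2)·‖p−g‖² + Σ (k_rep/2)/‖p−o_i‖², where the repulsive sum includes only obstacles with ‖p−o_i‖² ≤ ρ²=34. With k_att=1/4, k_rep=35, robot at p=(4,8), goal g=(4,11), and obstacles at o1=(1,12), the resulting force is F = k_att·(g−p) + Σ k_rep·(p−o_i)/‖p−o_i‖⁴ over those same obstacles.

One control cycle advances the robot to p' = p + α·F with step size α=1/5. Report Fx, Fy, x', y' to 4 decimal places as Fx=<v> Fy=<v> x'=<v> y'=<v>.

F_att = 1/4·(g−p) = 1/4·(0,3) = (0.0000,0.7500)
o1: d²=25 ≤ ρ²=34; F_rep = 35·(3,-4)/25² = (0.1680,-0.2240)
F = F_att + ΣF_rep = (0.1680,0.5260)
p' = p + 1/5·F = (4.0336,8.1052)

Fx=0.1680 Fy=0.5260 x'=4.0336 y'=8.1052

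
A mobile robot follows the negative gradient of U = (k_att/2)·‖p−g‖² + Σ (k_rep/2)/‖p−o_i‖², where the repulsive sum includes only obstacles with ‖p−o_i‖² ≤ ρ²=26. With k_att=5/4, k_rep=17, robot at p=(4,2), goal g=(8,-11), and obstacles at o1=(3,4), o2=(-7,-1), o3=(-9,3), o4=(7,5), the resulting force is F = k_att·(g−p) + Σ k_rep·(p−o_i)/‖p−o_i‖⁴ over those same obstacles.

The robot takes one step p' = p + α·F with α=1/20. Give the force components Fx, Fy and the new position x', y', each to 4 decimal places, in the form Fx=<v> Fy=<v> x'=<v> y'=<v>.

F_att = 5/4·(g−p) = 5/4·(4,-13) = (5.0000,-16.2500)
o1: d²=5 ≤ ρ²=26; F_rep = 17·(1,-2)/5² = (0.6800,-1.3600)
o2: d²=130 > ρ²=26 → inactive
o3: d²=170 > ρ²=26 → inactive
o4: d²=18 ≤ ρ²=26; F_rep = 17·(-3,-3)/18² = (-0.1574,-0.1574)
F = F_att + ΣF_rep = (5.5226,-17.7674)
p' = p + 1/20·F = (4.2761,1.1116)

Fx=5.5226 Fy=-17.7674 x'=4.2761 y'=1.1116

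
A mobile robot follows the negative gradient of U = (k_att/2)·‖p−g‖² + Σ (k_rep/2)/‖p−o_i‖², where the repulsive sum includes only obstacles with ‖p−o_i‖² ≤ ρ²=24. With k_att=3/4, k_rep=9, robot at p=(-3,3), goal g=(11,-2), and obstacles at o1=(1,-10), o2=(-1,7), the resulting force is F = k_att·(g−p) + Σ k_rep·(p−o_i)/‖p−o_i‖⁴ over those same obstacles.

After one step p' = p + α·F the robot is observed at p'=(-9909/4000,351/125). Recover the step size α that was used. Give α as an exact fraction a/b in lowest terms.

α = 1/20

F_att = 3/4·(g−p) = 3/4·(14,-5) = (10.5000,-3.7500)
o1: d²=185 > ρ²=24 → inactive
o2: d²=20 ≤ ρ²=24; F_rep = 9·(-2,-4)/20² = (-0.0450,-0.0900)
F = F_att + ΣF_rep = (10.4550,-3.8400)
Δp = p'−p = (0.5228,-0.1920); α = Δx/Fx = (2091/4000) / (2091/200) = 1/20
check: Δy/Fy = (-24/125) / (-96/25) = 1/20 ✓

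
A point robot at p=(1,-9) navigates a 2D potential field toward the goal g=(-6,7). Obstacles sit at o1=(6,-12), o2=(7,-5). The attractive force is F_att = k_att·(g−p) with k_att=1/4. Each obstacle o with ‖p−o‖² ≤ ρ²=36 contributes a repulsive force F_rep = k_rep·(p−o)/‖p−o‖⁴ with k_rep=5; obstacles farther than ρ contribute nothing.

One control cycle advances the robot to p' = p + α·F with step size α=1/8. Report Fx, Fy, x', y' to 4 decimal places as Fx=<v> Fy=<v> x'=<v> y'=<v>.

F_att = 1/4·(g−p) = 1/4·(-7,16) = (-1.7500,4.0000)
o1: d²=34 ≤ ρ²=36; F_rep = 5·(-5,3)/34² = (-0.0216,0.0130)
o2: d²=52 > ρ²=36 → inactive
F = F_att + ΣF_rep = (-1.7716,4.0130)
p' = p + 1/8·F = (0.7785,-8.4984)

Fx=-1.7716 Fy=4.0130 x'=0.7785 y'=-8.4984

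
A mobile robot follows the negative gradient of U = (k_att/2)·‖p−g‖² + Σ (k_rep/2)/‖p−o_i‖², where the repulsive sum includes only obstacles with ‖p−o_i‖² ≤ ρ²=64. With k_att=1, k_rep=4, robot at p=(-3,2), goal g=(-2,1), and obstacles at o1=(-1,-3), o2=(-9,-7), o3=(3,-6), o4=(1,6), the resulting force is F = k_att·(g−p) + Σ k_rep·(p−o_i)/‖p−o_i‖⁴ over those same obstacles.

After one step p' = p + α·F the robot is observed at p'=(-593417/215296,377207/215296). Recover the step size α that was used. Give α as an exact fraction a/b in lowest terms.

F_att = 1·(g−p) = 1·(1,-1) = (1.0000,-1.0000)
o1: d²=29 ≤ ρ²=64; F_rep = 4·(-2,5)/29² = (-0.0095,0.0238)
o2: d²=117 > ρ²=64 → inactive
o3: d²=100 > ρ²=64 → inactive
o4: d²=32 ≤ ρ²=64; F_rep = 4·(-4,-4)/32² = (-0.0156,-0.0156)
F = F_att + ΣF_rep = (0.9749,-0.9918)
Δp = p'−p = (0.2437,-0.2480); α = Δx/Fx = (52471/215296) / (52471/53824) = 1/4
check: Δy/Fy = (-53385/215296) / (-53385/53824) = 1/4 ✓

α = 1/4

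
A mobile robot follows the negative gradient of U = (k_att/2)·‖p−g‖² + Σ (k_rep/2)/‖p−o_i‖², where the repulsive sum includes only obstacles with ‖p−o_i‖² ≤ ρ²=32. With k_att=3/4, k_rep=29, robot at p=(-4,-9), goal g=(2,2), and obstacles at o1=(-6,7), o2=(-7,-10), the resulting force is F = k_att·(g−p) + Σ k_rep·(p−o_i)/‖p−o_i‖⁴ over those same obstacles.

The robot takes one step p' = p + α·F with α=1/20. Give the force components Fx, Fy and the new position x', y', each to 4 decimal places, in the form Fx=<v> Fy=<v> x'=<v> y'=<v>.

Fx=5.3700 Fy=8.5400 x'=-3.7315 y'=-8.5730

F_att = 3/4·(g−p) = 3/4·(6,11) = (4.5000,8.2500)
o1: d²=260 > ρ²=32 → inactive
o2: d²=10 ≤ ρ²=32; F_rep = 29·(3,1)/10² = (0.8700,0.2900)
F = F_att + ΣF_rep = (5.3700,8.5400)
p' = p + 1/20·F = (-3.7315,-8.5730)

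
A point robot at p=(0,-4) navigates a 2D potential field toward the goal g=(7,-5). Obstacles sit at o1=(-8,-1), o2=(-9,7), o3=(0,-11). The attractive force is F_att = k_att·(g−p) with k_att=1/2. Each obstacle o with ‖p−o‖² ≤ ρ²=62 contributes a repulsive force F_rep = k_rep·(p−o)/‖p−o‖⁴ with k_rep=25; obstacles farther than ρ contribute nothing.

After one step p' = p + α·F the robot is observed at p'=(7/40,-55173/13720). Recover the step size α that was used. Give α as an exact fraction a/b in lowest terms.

α = 1/20

F_att = 1/2·(g−p) = 1/2·(7,-1) = (3.5000,-0.5000)
o1: d²=73 > ρ²=62 → inactive
o2: d²=202 > ρ²=62 → inactive
o3: d²=49 ≤ ρ²=62; F_rep = 25·(0,7)/49² = (0.0000,0.0729)
F = F_att + ΣF_rep = (3.5000,-0.4271)
Δp = p'−p = (0.1750,-0.0214); α = Δx/Fx = (7/40) / (7/2) = 1/20
check: Δy/Fy = (-293/13720) / (-293/686) = 1/20 ✓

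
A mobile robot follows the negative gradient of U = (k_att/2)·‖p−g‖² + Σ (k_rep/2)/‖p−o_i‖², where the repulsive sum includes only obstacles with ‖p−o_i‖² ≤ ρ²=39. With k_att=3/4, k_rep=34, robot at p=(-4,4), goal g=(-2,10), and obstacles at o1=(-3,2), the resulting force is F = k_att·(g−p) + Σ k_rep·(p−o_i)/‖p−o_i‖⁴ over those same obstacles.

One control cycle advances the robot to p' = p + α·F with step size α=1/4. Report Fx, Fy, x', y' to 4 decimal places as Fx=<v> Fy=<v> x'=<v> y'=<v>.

F_att = 3/4·(g−p) = 3/4·(2,6) = (1.5000,4.5000)
o1: d²=5 ≤ ρ²=39; F_rep = 34·(-1,2)/5² = (-1.3600,2.7200)
F = F_att + ΣF_rep = (0.1400,7.2200)
p' = p + 1/4·F = (-3.9650,5.8050)

Fx=0.1400 Fy=7.2200 x'=-3.9650 y'=5.8050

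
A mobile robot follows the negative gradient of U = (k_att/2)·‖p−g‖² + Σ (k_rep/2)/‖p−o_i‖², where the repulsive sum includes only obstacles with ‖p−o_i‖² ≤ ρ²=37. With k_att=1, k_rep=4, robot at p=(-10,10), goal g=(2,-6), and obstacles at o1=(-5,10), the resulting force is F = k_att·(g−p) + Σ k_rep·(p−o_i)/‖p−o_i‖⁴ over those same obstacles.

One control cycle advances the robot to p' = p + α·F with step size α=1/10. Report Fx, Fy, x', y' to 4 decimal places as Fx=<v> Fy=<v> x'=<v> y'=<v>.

F_att = 1·(g−p) = 1·(12,-16) = (12.0000,-16.0000)
o1: d²=25 ≤ ρ²=37; F_rep = 4·(-5,0)/25² = (-0.0320,0.0000)
F = F_att + ΣF_rep = (11.9680,-16.0000)
p' = p + 1/10·F = (-8.8032,8.4000)

Fx=11.9680 Fy=-16.0000 x'=-8.8032 y'=8.4000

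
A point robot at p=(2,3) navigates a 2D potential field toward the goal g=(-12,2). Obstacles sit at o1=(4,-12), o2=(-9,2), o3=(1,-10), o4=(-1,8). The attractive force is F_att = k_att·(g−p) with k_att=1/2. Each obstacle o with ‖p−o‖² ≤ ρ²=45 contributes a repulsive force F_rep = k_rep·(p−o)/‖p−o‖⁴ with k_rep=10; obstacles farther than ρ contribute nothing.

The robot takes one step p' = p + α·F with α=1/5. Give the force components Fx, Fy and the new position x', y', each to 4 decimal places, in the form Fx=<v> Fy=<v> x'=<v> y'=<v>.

F_att = 1/2·(g−p) = 1/2·(-14,-1) = (-7.0000,-0.5000)
o1: d²=229 > ρ²=45 → inactive
o2: d²=122 > ρ²=45 → inactive
o3: d²=170 > ρ²=45 → inactive
o4: d²=34 ≤ ρ²=45; F_rep = 10·(3,-5)/34² = (0.0260,-0.0433)
F = F_att + ΣF_rep = (-6.9740,-0.5433)
p' = p + 1/5·F = (0.6052,2.8913)

Fx=-6.9740 Fy=-0.5433 x'=0.6052 y'=2.8913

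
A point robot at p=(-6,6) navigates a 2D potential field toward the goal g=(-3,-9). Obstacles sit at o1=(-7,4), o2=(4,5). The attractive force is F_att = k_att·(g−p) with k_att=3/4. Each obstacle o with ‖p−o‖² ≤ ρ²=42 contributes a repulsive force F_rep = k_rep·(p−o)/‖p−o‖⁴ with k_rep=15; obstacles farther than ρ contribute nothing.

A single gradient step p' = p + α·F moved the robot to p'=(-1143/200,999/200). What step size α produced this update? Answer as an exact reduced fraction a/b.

F_att = 3/4·(g−p) = 3/4·(3,-15) = (2.2500,-11.2500)
o1: d²=5 ≤ ρ²=42; F_rep = 15·(1,2)/5² = (0.6000,1.2000)
o2: d²=101 > ρ²=42 → inactive
F = F_att + ΣF_rep = (2.8500,-10.0500)
Δp = p'−p = (0.2850,-1.0050); α = Δx/Fx = (57/200) / (57/20) = 1/10
check: Δy/Fy = (-201/200) / (-201/20) = 1/10 ✓

α = 1/10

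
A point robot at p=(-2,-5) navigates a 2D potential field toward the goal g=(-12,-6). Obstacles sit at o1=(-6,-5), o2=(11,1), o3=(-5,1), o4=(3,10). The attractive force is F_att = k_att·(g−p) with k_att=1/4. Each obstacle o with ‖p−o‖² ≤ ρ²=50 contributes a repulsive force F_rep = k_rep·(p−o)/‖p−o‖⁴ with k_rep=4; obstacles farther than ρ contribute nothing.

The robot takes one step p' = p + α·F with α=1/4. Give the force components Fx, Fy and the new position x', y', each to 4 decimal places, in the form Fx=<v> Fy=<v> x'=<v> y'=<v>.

Fx=-2.4316 Fy=-0.2619 x'=-2.6079 y'=-5.0655

F_att = 1/4·(g−p) = 1/4·(-10,-1) = (-2.5000,-0.2500)
o1: d²=16 ≤ ρ²=50; F_rep = 4·(4,0)/16² = (0.0625,0.0000)
o2: d²=205 > ρ²=50 → inactive
o3: d²=45 ≤ ρ²=50; F_rep = 4·(3,-6)/45² = (0.0059,-0.0119)
o4: d²=250 > ρ²=50 → inactive
F = F_att + ΣF_rep = (-2.4316,-0.2619)
p' = p + 1/4·F = (-2.6079,-5.0655)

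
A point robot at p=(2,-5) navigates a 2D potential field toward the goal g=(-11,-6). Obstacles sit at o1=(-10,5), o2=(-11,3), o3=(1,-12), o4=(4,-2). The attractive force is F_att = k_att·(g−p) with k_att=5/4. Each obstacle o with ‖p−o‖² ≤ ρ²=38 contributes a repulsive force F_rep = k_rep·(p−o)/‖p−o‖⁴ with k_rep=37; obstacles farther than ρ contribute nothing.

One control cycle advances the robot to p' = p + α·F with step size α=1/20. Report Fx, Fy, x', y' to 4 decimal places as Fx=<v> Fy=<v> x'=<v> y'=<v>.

Fx=-16.6879 Fy=-1.9068 x'=1.1656 y'=-5.0953

F_att = 5/4·(g−p) = 5/4·(-13,-1) = (-16.2500,-1.2500)
o1: d²=244 > ρ²=38 → inactive
o2: d²=233 > ρ²=38 → inactive
o3: d²=50 > ρ²=38 → inactive
o4: d²=13 ≤ ρ²=38; F_rep = 37·(-2,-3)/13² = (-0.4379,-0.6568)
F = F_att + ΣF_rep = (-16.6879,-1.9068)
p' = p + 1/20·F = (1.1656,-5.0953)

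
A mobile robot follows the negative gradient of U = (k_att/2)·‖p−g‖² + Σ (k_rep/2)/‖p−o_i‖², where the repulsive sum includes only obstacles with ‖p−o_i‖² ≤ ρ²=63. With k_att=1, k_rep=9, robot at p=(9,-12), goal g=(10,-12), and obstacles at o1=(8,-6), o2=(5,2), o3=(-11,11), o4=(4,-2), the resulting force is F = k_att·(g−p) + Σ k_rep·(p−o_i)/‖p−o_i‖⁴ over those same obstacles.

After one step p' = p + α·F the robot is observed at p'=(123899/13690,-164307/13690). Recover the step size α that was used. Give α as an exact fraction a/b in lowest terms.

α = 1/20

F_att = 1·(g−p) = 1·(1,0) = (1.0000,0.0000)
o1: d²=37 ≤ ρ²=63; F_rep = 9·(1,-6)/37² = (0.0066,-0.0394)
o2: d²=212 > ρ²=63 → inactive
o3: d²=929 > ρ²=63 → inactive
o4: d²=125 > ρ²=63 → inactive
F = F_att + ΣF_rep = (1.0066,-0.0394)
Δp = p'−p = (0.0503,-0.0020); α = Δx/Fx = (689/13690) / (1378/1369) = 1/20
check: Δy/Fy = (-27/13690) / (-54/1369) = 1/20 ✓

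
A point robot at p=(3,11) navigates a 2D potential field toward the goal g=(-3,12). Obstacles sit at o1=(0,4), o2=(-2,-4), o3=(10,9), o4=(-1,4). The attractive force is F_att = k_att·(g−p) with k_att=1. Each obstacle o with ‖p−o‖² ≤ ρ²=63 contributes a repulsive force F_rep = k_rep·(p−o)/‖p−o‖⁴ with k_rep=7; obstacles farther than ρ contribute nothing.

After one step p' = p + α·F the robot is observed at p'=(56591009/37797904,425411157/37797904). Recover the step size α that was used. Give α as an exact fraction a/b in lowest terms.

α = 1/4

F_att = 1·(g−p) = 1·(-6,1) = (-6.0000,1.0000)
o1: d²=58 ≤ ρ²=63; F_rep = 7·(3,7)/58² = (0.0062,0.0146)
o2: d²=250 > ρ²=63 → inactive
o3: d²=53 ≤ ρ²=63; F_rep = 7·(-7,2)/53² = (-0.0174,0.0050)
o4: d²=65 > ρ²=63 → inactive
F = F_att + ΣF_rep = (-6.0112,1.0195)
Δp = p'−p = (-1.5028,0.2549); α = Δx/Fx = (-56802703/37797904) / (-56802703/9449476) = 1/4
check: Δy/Fy = (9634213/37797904) / (9634213/9449476) = 1/4 ✓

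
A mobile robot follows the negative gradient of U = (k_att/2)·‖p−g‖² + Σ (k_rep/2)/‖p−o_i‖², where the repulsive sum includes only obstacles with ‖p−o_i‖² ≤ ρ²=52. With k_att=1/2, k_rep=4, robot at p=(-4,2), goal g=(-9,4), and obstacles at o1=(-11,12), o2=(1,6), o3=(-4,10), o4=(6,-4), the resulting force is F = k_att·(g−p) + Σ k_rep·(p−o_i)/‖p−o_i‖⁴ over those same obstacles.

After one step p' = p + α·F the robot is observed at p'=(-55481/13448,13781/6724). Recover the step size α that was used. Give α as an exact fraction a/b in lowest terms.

α = 1/20

F_att = 1/2·(g−p) = 1/2·(-5,2) = (-2.5000,1.0000)
o1: d²=149 > ρ²=52 → inactive
o2: d²=41 ≤ ρ²=52; F_rep = 4·(-5,-4)/41² = (-0.0119,-0.0095)
o3: d²=64 > ρ²=52 → inactive
o4: d²=136 > ρ²=52 → inactive
F = F_att + ΣF_rep = (-2.5119,0.9905)
Δp = p'−p = (-0.1256,0.0495); α = Δx/Fx = (-1689/13448) / (-8445/3362) = 1/20
check: Δy/Fy = (333/6724) / (1665/1681) = 1/20 ✓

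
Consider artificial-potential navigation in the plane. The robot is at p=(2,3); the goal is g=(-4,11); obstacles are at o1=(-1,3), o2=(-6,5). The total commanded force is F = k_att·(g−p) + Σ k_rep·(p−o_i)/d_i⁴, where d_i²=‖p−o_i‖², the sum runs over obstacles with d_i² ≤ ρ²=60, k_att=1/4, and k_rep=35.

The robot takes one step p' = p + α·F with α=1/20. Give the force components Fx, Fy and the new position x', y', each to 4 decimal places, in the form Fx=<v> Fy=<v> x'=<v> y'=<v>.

F_att = 1/4·(g−p) = 1/4·(-6,8) = (-1.5000,2.0000)
o1: d²=9 ≤ ρ²=60; F_rep = 35·(3,0)/9² = (1.2963,0.0000)
o2: d²=68 > ρ²=60 → inactive
F = F_att + ΣF_rep = (-0.2037,2.0000)
p' = p + 1/20·F = (1.9898,3.1000)

Fx=-0.2037 Fy=2.0000 x'=1.9898 y'=3.1000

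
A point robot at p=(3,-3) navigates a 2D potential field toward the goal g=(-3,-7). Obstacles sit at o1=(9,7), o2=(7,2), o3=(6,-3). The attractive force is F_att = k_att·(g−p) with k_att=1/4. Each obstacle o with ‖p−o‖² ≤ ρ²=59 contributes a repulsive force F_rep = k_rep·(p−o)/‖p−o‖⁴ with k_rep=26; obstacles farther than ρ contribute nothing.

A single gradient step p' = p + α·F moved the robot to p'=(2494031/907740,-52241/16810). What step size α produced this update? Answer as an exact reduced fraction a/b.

F_att = 1/4·(g−p) = 1/4·(-6,-4) = (-1.5000,-1.0000)
o1: d²=136 > ρ²=59 → inactive
o2: d²=41 ≤ ρ²=59; F_rep = 26·(-4,-5)/41² = (-0.0619,-0.0773)
o3: d²=9 ≤ ρ²=59; F_rep = 26·(-3,0)/9² = (-0.9630,0.0000)
F = F_att + ΣF_rep = (-2.5248,-1.0773)
Δp = p'−p = (-0.2525,-0.1077); α = Δx/Fx = (-229189/907740) / (-229189/90774) = 1/10
check: Δy/Fy = (-1811/16810) / (-1811/1681) = 1/10 ✓

α = 1/10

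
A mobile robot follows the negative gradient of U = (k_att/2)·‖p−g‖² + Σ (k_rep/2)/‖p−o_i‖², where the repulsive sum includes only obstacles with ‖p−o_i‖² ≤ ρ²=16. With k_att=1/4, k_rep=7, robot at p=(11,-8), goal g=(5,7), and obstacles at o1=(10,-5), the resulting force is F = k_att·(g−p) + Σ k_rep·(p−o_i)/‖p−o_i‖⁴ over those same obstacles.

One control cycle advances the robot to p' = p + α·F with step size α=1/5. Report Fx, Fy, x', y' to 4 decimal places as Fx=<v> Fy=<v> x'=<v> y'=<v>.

Fx=-1.4300 Fy=3.5400 x'=10.7140 y'=-7.2920

F_att = 1/4·(g−p) = 1/4·(-6,15) = (-1.5000,3.7500)
o1: d²=10 ≤ ρ²=16; F_rep = 7·(1,-3)/10² = (0.0700,-0.2100)
F = F_att + ΣF_rep = (-1.4300,3.5400)
p' = p + 1/5·F = (10.7140,-7.2920)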